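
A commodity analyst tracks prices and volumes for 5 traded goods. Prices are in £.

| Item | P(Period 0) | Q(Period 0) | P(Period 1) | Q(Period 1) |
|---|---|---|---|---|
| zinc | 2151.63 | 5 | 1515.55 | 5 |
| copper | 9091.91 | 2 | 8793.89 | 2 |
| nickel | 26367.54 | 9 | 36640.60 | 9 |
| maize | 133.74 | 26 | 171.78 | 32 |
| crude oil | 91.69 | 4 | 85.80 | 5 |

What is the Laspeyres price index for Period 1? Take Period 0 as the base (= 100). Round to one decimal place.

133.2

Laspeyres price index uses base-period quantities as weights.
ΣP(Period 1)·Q(Period 0) = 1515.55×5 + 8793.89×2 + 36640.60×9 + 171.78×26 + 85.80×4 = 7577.75 + 17587.78 + 329765.4 + 4466.28 + 343.2 = 359740.41
ΣP(Period 0)·Q(Period 0) = 2151.63×5 + 9091.91×2 + 26367.54×9 + 133.74×26 + 91.69×4 = 10758.15 + 18183.82 + 237307.86 + 3477.24 + 366.76 = 270093.83
Index = 359740.41 / 270093.83 × 100 = 133.1909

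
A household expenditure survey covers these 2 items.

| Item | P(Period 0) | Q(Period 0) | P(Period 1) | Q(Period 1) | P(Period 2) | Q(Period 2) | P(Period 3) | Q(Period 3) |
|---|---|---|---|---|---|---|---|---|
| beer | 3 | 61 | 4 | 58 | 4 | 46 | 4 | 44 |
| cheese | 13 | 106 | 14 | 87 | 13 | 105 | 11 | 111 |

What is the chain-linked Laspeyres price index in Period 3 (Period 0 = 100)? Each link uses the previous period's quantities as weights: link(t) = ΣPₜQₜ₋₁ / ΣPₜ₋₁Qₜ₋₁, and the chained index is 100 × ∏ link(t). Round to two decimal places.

Link Period 0→Period 1:
ΣP(Period 1)Q(Period 0) = 4×61 + 14×106 = 244 + 1484 = 1728
ΣP(Period 0)Q(Period 0) = 3×61 + 13×106 = 183 + 1378 = 1561
link = 1728/1561 = 1.106983
Link Period 1→Period 2:
ΣP(Period 2)Q(Period 1) = 4×58 + 13×87 = 232 + 1131 = 1363
ΣP(Period 1)Q(Period 1) = 4×58 + 14×87 = 232 + 1218 = 1450
link = 1363/1450 = 0.940000
Link Period 2→Period 3:
ΣP(Period 3)Q(Period 2) = 4×46 + 11×105 = 184 + 1155 = 1339
ΣP(Period 2)Q(Period 2) = 4×46 + 13×105 = 184 + 1365 = 1549
link = 1339/1549 = 0.864429
Chained index = 100 × 1.106983 × 0.940000 × 0.864429 = 89.9493

89.95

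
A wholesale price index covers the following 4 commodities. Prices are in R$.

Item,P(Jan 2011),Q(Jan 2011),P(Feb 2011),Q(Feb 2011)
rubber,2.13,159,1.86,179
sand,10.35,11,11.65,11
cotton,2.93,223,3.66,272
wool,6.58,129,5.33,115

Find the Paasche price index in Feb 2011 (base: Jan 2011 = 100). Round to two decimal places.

Paasche price index uses current-period quantities as weights.
ΣP(Feb 2011)·Q(Feb 2011) = 1.86×179 + 11.65×11 + 3.66×272 + 5.33×115 = 332.94 + 128.15 + 995.52 + 612.95 = 2069.56
ΣP(Jan 2011)·Q(Feb 2011) = 2.13×179 + 10.35×11 + 2.93×272 + 6.58×115 = 381.27 + 113.85 + 796.96 + 756.7 = 2048.78
Index = 2069.56 / 2048.78 × 100 = 101.0143

101.01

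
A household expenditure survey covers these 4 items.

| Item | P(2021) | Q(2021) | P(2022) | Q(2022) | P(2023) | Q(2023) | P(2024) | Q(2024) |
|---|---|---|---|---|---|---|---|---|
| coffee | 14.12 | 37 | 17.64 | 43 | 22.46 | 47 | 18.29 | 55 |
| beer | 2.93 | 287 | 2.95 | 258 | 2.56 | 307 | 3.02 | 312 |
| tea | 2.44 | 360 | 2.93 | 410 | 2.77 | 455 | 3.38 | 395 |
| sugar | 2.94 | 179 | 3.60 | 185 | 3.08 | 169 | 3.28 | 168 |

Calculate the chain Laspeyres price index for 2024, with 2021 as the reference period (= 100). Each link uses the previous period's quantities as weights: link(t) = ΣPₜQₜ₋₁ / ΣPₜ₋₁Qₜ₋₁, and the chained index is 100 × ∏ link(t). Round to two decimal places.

121.72

Link 2021→2022:
ΣP(2022)Q(2021) = 17.64×37 + 2.95×287 + 2.93×360 + 3.60×179 = 652.68 + 846.65 + 1054.8 + 644.4 = 3198.53
ΣP(2021)Q(2021) = 14.12×37 + 2.93×287 + 2.44×360 + 2.94×179 = 522.44 + 840.91 + 878.4 + 526.26 = 2768.01
link = 3198.53/2768.01 = 1.155534
Link 2022→2023:
ΣP(2023)Q(2022) = 22.46×43 + 2.56×258 + 2.77×410 + 3.08×185 = 965.78 + 660.48 + 1135.7 + 569.8 = 3331.76
ΣP(2022)Q(2022) = 17.64×43 + 2.95×258 + 2.93×410 + 3.60×185 = 758.52 + 761.1 + 1201.3 + 666 = 3386.92
link = 3331.76/3386.92 = 0.983714
Link 2023→2024:
ΣP(2024)Q(2023) = 18.29×47 + 3.02×307 + 3.38×455 + 3.28×169 = 859.63 + 927.14 + 1537.9 + 554.32 = 3878.99
ΣP(2023)Q(2023) = 22.46×47 + 2.56×307 + 2.77×455 + 3.08×169 = 1055.62 + 785.92 + 1260.35 + 520.52 = 3622.41
link = 3878.99/3622.41 = 1.070831
Chained index = 100 × 1.155534 × 0.983714 × 1.070831 = 121.7230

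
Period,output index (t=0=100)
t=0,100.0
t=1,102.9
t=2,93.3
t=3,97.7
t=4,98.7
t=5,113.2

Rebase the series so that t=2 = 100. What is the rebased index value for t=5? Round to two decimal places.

Rebased(t=5) = 113.2 / 93.3 × 100 = 121.3290

121.33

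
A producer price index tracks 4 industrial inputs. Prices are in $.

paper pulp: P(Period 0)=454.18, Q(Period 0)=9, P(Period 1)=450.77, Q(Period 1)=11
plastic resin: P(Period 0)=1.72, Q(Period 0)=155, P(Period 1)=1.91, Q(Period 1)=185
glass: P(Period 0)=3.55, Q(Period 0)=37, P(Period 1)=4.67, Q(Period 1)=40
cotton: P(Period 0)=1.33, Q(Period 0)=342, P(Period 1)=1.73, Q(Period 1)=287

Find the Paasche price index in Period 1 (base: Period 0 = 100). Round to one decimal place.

102.7

Paasche price index uses current-period quantities as weights.
ΣP(Period 1)·Q(Period 1) = 450.77×11 + 1.91×185 + 4.67×40 + 1.73×287 = 4958.47 + 353.35 + 186.8 + 496.51 = 5995.13
ΣP(Period 0)·Q(Period 1) = 454.18×11 + 1.72×185 + 3.55×40 + 1.33×287 = 4995.98 + 318.2 + 142 + 381.71 = 5837.89
Index = 5995.13 / 5837.89 × 100 = 102.6934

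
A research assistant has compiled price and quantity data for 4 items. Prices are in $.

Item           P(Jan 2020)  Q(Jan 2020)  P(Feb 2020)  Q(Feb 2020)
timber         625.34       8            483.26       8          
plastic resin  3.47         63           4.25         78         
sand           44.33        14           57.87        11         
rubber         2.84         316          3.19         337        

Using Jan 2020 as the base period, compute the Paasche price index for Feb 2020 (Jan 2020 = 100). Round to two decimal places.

Paasche price index uses current-period quantities as weights.
ΣP(Feb 2020)·Q(Feb 2020) = 483.26×8 + 4.25×78 + 57.87×11 + 3.19×337 = 3866.08 + 331.5 + 636.57 + 1075.03 = 5909.18
ΣP(Jan 2020)·Q(Feb 2020) = 625.34×8 + 3.47×78 + 44.33×11 + 2.84×337 = 5002.72 + 270.66 + 487.63 + 957.08 = 6718.09
Index = 5909.18 / 6718.09 × 100 = 87.9592

87.96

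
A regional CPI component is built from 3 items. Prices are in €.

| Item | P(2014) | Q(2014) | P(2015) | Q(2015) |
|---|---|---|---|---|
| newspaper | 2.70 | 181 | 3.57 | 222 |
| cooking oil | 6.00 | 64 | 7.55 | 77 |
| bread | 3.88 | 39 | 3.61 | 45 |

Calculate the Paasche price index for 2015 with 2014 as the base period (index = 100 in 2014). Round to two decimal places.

Paasche price index uses current-period quantities as weights.
ΣP(2015)·Q(2015) = 3.57×222 + 7.55×77 + 3.61×45 = 792.54 + 581.35 + 162.45 = 1536.34
ΣP(2014)·Q(2015) = 2.70×222 + 6.00×77 + 3.88×45 = 599.4 + 462 + 174.6 = 1236
Index = 1536.34 / 1236 × 100 = 124.2994

124.30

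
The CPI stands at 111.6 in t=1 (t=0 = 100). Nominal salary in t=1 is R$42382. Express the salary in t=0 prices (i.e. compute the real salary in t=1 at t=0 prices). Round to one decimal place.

Real = Nominal ÷ (Index/100) = 42382 ÷ (111.6/100)
     = 42382 ÷ 1.116 = 37976.7025

37976.7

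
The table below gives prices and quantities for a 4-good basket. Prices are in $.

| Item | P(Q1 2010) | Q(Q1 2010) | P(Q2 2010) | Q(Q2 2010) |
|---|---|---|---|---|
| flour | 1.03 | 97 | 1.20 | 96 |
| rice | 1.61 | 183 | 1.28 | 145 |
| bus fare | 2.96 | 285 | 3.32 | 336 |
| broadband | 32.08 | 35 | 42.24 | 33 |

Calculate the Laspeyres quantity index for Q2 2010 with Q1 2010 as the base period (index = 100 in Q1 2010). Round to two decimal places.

101.04

Laspeyres quantity index uses base-period prices as weights.
ΣP(Q1 2010)·Q(Q2 2010) = 1.03×96 + 1.61×145 + 2.96×336 + 32.08×33 = 98.88 + 233.45 + 994.56 + 1058.64 = 2385.53
ΣP(Q1 2010)·Q(Q1 2010) = 1.03×97 + 1.61×183 + 2.96×285 + 32.08×35 = 99.91 + 294.63 + 843.6 + 1122.8 = 2360.94
Index = 2385.53 / 2360.94 × 100 = 101.0415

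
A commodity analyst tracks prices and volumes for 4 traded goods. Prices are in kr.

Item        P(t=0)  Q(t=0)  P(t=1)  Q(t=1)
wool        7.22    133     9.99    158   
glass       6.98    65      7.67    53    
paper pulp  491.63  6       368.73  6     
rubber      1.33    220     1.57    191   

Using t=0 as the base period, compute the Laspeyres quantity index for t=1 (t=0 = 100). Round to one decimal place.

Laspeyres quantity index uses base-period prices as weights.
ΣP(t=0)·Q(t=1) = 7.22×158 + 6.98×53 + 491.63×6 + 1.33×191 = 1140.76 + 369.94 + 2949.78 + 254.03 = 4714.51
ΣP(t=0)·Q(t=0) = 7.22×133 + 6.98×65 + 491.63×6 + 1.33×220 = 960.26 + 453.7 + 2949.78 + 292.6 = 4656.34
Index = 4714.51 / 4656.34 × 100 = 101.2493

101.2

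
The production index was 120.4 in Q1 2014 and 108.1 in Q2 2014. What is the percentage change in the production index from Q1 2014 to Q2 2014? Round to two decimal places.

Change = (108.1 − 120.4) / 120.4 × 100
       = -12.3 / 120.4 × 100 = -10.2159%

-10.22%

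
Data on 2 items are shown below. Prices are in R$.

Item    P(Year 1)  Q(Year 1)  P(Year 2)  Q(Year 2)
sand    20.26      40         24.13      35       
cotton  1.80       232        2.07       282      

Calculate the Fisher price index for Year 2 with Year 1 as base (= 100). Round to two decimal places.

Laspeyres component (base-period weights):
ΣP(Year 2)Q(Year 1) = 24.13×40 + 2.07×232 = 965.2 + 480.24 = 1445.44
ΣP(Year 1)Q(Year 1) = 20.26×40 + 1.80×232 = 810.4 + 417.6 = 1228
L = 1445.44 / 1228 × 100 = 117.7068
Paasche component (current-period weights):
ΣP(Year 2)Q(Year 2) = 24.13×35 + 2.07×282 = 844.55 + 583.74 = 1428.29
ΣP(Year 1)Q(Year 2) = 20.26×35 + 1.80×282 = 709.1 + 507.6 = 1216.7
P = 1428.29 / 1216.7 × 100 = 117.3905
Fisher = √(L × P) = √(117.7068 × 117.3905) = 117.5486

117.55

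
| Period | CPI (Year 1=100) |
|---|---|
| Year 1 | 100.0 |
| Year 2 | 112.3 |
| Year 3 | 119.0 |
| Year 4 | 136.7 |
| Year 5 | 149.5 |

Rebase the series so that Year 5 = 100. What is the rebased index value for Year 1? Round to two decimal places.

66.89

Rebased(Year 1) = 100.0 / 149.5 × 100 = 66.8896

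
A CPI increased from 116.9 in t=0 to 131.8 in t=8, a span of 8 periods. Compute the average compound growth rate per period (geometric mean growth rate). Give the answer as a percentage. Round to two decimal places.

1.51%

Growth factor = (131.8/116.9)^(1/8) = (1.127459)^(1/8) = 1.015109
Growth rate = 1.015109 − 1 = 0.015109 = 1.5109%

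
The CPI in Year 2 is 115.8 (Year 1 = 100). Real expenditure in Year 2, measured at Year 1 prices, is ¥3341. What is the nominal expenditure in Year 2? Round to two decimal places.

Nominal = Real × (Index/100) = 3341 × (115.8/100)
        = 3341 × 1.158 = 3868.8780

3868.88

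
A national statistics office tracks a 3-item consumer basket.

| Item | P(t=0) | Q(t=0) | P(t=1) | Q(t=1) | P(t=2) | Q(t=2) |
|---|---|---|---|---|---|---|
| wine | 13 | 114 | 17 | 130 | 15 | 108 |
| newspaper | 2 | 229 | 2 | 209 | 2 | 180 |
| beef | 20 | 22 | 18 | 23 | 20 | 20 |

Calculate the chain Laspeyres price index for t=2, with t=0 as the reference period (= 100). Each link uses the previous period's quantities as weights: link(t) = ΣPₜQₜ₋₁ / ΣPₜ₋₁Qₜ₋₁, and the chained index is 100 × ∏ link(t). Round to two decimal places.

Link t=0→t=1:
ΣP(t=1)Q(t=0) = 17×114 + 2×229 + 18×22 = 1938 + 458 + 396 = 2792
ΣP(t=0)Q(t=0) = 13×114 + 2×229 + 20×22 = 1482 + 458 + 440 = 2380
link = 2792/2380 = 1.173109
Link t=1→t=2:
ΣP(t=2)Q(t=1) = 15×130 + 2×209 + 20×23 = 1950 + 418 + 460 = 2828
ΣP(t=1)Q(t=1) = 17×130 + 2×209 + 18×23 = 2210 + 418 + 414 = 3042
link = 2828/3042 = 0.929652
Chained index = 100 × 1.173109 × 0.929652 = 109.0583

109.06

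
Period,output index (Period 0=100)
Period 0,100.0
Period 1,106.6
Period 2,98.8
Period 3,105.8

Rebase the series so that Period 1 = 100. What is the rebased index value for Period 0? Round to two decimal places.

93.81

Rebased(Period 0) = 100.0 / 106.6 × 100 = 93.8086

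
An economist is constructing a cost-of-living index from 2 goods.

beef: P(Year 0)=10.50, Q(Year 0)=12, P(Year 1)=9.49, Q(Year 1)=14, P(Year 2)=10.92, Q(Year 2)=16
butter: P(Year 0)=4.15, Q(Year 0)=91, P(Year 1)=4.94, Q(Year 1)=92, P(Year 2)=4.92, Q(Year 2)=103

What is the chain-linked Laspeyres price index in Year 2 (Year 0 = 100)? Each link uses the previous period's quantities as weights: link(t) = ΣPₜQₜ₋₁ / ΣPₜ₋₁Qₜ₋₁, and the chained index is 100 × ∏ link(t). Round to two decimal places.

115.33

Link Year 0→Year 1:
ΣP(Year 1)Q(Year 0) = 9.49×12 + 4.94×91 = 113.88 + 449.54 = 563.42
ΣP(Year 0)Q(Year 0) = 10.50×12 + 4.15×91 = 126 + 377.65 = 503.65
link = 563.42/503.65 = 1.118674
Link Year 1→Year 2:
ΣP(Year 2)Q(Year 1) = 10.92×14 + 4.92×92 = 152.88 + 452.64 = 605.52
ΣP(Year 1)Q(Year 1) = 9.49×14 + 4.94×92 = 132.86 + 454.48 = 587.34
link = 605.52/587.34 = 1.030953
Chained index = 100 × 1.118674 × 1.030953 = 115.3300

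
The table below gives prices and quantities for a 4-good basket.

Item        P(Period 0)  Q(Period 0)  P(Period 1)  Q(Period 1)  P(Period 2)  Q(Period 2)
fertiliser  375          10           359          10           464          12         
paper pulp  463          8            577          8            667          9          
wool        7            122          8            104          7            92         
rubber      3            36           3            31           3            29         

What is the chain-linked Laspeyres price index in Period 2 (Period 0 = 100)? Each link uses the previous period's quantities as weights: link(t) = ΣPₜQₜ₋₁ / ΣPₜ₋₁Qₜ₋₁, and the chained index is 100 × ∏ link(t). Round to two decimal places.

130.53

Link Period 0→Period 1:
ΣP(Period 1)Q(Period 0) = 359×10 + 577×8 + 8×122 + 3×36 = 3590 + 4616 + 976 + 108 = 9290
ΣP(Period 0)Q(Period 0) = 375×10 + 463×8 + 7×122 + 3×36 = 3750 + 3704 + 854 + 108 = 8416
link = 9290/8416 = 1.103850
Link Period 1→Period 2:
ΣP(Period 2)Q(Period 1) = 464×10 + 667×8 + 7×104 + 3×31 = 4640 + 5336 + 728 + 93 = 10797
ΣP(Period 1)Q(Period 1) = 359×10 + 577×8 + 8×104 + 3×31 = 3590 + 4616 + 832 + 93 = 9131
link = 10797/9131 = 1.182455
Chained index = 100 × 1.103850 × 1.182455 = 130.5253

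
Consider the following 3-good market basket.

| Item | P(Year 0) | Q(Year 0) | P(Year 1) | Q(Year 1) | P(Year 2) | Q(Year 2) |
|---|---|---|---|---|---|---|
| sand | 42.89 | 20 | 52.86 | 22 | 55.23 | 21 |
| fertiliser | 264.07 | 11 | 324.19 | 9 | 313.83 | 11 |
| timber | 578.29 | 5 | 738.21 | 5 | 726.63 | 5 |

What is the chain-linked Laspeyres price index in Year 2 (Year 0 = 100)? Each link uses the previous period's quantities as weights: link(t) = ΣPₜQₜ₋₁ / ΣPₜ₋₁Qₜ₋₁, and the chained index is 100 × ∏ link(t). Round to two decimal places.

Link Year 0→Year 1:
ΣP(Year 1)Q(Year 0) = 52.86×20 + 324.19×11 + 738.21×5 = 1057.2 + 3566.09 + 3691.05 = 8314.34
ΣP(Year 0)Q(Year 0) = 42.89×20 + 264.07×11 + 578.29×5 = 857.8 + 2904.77 + 2891.45 = 6654.02
link = 8314.34/6654.02 = 1.249521
Link Year 1→Year 2:
ΣP(Year 2)Q(Year 1) = 55.23×22 + 313.83×9 + 726.63×5 = 1215.06 + 2824.47 + 3633.15 = 7672.68
ΣP(Year 1)Q(Year 1) = 52.86×22 + 324.19×9 + 738.21×5 = 1162.92 + 2917.71 + 3691.05 = 7771.68
link = 7672.68/7771.68 = 0.987261
Chained index = 100 × 1.249521 × 0.987261 = 123.3604

123.36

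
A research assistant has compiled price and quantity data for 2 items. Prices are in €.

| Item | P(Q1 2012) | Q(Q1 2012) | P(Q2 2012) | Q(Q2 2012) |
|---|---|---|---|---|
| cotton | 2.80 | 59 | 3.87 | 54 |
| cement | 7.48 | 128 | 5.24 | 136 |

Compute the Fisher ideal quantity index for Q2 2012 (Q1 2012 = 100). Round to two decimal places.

103.29

Laspeyres component (base-period weights):
ΣP(Q1 2012)Q(Q2 2012) = 2.80×54 + 7.48×136 = 151.2 + 1017.28 = 1168.48
ΣP(Q1 2012)Q(Q1 2012) = 2.80×59 + 7.48×128 = 165.2 + 957.44 = 1122.64
L = 1168.48 / 1122.64 × 100 = 104.0832
Paasche component (current-period weights):
ΣP(Q2 2012)Q(Q2 2012) = 3.87×54 + 5.24×136 = 208.98 + 712.64 = 921.62
ΣP(Q2 2012)Q(Q1 2012) = 3.87×59 + 5.24×128 = 228.33 + 670.72 = 899.05
P = 921.62 / 899.05 × 100 = 102.5104
Fisher = √(L × P) = √(104.0832 × 102.5104) = 103.2938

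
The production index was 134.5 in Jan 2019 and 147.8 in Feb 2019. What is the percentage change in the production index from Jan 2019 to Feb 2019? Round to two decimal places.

9.89%

Change = (147.8 − 134.5) / 134.5 × 100
       = 13.3 / 134.5 × 100 = 9.8885%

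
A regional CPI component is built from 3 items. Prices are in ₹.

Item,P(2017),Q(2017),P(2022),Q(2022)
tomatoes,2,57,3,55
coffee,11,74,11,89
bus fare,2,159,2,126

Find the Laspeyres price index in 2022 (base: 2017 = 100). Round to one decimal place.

104.6

Laspeyres price index uses base-period quantities as weights.
ΣP(2022)·Q(2017) = 3×57 + 11×74 + 2×159 = 171 + 814 + 318 = 1303
ΣP(2017)·Q(2017) = 2×57 + 11×74 + 2×159 = 114 + 814 + 318 = 1246
Index = 1303 / 1246 × 100 = 104.5746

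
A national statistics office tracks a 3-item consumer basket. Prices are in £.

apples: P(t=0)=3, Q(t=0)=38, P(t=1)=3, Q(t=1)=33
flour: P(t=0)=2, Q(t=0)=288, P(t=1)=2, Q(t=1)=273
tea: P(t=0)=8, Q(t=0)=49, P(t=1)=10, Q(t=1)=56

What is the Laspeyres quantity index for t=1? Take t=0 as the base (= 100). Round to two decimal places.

101.02

Laspeyres quantity index uses base-period prices as weights.
ΣP(t=0)·Q(t=1) = 3×33 + 2×273 + 8×56 = 99 + 546 + 448 = 1093
ΣP(t=0)·Q(t=0) = 3×38 + 2×288 + 8×49 = 114 + 576 + 392 = 1082
Index = 1093 / 1082 × 100 = 101.0166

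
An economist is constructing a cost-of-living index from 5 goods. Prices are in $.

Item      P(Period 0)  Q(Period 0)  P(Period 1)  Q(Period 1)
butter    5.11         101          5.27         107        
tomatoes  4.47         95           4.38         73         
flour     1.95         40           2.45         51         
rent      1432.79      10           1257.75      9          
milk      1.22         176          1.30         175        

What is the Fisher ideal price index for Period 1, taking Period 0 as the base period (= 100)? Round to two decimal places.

Laspeyres component (base-period weights):
ΣP(Period 1)Q(Period 0) = 5.27×101 + 4.38×95 + 2.45×40 + 1257.75×10 + 1.30×176 = 532.27 + 416.1 + 98 + 12577.5 + 228.8 = 13852.67
ΣP(Period 0)Q(Period 0) = 5.11×101 + 4.47×95 + 1.95×40 + 1432.79×10 + 1.22×176 = 516.11 + 424.65 + 78 + 14327.9 + 214.72 = 15561.38
L = 13852.67 / 15561.38 × 100 = 89.0195
Paasche component (current-period weights):
ΣP(Period 1)Q(Period 1) = 5.27×107 + 4.38×73 + 2.45×51 + 1257.75×9 + 1.30×175 = 563.89 + 319.74 + 124.95 + 11319.75 + 227.5 = 12555.83
ΣP(Period 0)Q(Period 1) = 5.11×107 + 4.47×73 + 1.95×51 + 1432.79×9 + 1.22×175 = 546.77 + 326.31 + 99.45 + 12895.11 + 213.5 = 14081.14
P = 12555.83 / 14081.14 × 100 = 89.1677
Fisher = √(L × P) = √(89.0195 × 89.1677) = 89.0936

89.09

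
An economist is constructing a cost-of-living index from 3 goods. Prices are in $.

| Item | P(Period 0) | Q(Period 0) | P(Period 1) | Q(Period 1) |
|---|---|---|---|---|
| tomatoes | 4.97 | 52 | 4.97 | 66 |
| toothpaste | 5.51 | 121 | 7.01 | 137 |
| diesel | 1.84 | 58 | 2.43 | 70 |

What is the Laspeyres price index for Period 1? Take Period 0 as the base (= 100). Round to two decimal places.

120.91

Laspeyres price index uses base-period quantities as weights.
ΣP(Period 1)·Q(Period 0) = 4.97×52 + 7.01×121 + 2.43×58 = 258.44 + 848.21 + 140.94 = 1247.59
ΣP(Period 0)·Q(Period 0) = 4.97×52 + 5.51×121 + 1.84×58 = 258.44 + 666.71 + 106.72 = 1031.87
Index = 1247.59 / 1031.87 × 100 = 120.9057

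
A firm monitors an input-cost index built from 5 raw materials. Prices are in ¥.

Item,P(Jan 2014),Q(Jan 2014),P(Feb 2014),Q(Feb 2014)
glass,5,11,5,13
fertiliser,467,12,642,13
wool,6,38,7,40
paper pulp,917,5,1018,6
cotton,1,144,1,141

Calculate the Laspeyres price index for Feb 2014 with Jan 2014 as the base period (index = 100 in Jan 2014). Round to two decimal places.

Laspeyres price index uses base-period quantities as weights.
ΣP(Feb 2014)·Q(Jan 2014) = 5×11 + 642×12 + 7×38 + 1018×5 + 1×144 = 55 + 7704 + 266 + 5090 + 144 = 13259
ΣP(Jan 2014)·Q(Jan 2014) = 5×11 + 467×12 + 6×38 + 917×5 + 1×144 = 55 + 5604 + 228 + 4585 + 144 = 10616
Index = 13259 / 10616 × 100 = 124.8964

124.90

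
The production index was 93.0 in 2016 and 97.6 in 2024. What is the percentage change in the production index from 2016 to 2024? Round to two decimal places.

Change = (97.6 − 93.0) / 93.0 × 100
       = 4.6 / 93.0 × 100 = 4.9462%

4.95%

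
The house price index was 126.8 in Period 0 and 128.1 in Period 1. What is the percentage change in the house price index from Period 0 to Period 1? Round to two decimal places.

Change = (128.1 − 126.8) / 126.8 × 100
       = 1.3 / 126.8 × 100 = 1.0252%

1.03%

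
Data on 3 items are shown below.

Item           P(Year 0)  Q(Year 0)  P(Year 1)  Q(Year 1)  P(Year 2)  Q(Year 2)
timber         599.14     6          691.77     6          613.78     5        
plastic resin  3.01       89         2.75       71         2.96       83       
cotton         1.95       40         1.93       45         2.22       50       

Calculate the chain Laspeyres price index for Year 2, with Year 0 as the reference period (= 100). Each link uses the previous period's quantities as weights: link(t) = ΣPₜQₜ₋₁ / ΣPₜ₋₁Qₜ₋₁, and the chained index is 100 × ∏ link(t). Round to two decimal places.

Link Year 0→Year 1:
ΣP(Year 1)Q(Year 0) = 691.77×6 + 2.75×89 + 1.93×40 = 4150.62 + 244.75 + 77.2 = 4472.57
ΣP(Year 0)Q(Year 0) = 599.14×6 + 3.01×89 + 1.95×40 = 3594.84 + 267.89 + 78 = 3940.73
link = 4472.57/3940.73 = 1.134960
Link Year 1→Year 2:
ΣP(Year 2)Q(Year 1) = 613.78×6 + 2.96×71 + 2.22×45 = 3682.68 + 210.16 + 99.9 = 3992.74
ΣP(Year 1)Q(Year 1) = 691.77×6 + 2.75×71 + 1.93×45 = 4150.62 + 195.25 + 86.85 = 4432.72
link = 3992.74/4432.72 = 0.900743
Chained index = 100 × 1.134960 × 0.900743 = 102.2307

102.23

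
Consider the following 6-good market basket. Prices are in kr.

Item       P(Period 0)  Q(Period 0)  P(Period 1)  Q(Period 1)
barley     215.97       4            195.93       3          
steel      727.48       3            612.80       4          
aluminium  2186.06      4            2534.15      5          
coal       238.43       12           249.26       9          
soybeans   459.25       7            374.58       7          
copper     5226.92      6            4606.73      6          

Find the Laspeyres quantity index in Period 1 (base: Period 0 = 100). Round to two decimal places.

Laspeyres quantity index uses base-period prices as weights.
ΣP(Period 0)·Q(Period 1) = 215.97×3 + 727.48×4 + 2186.06×5 + 238.43×9 + 459.25×7 + 5226.92×6 = 647.91 + 2909.92 + 10930.3 + 2145.87 + 3214.75 + 31361.52 = 51210.27
ΣP(Period 0)·Q(Period 0) = 215.97×4 + 727.48×3 + 2186.06×4 + 238.43×12 + 459.25×7 + 5226.92×6 = 863.88 + 2182.44 + 8744.24 + 2861.16 + 3214.75 + 31361.52 = 49227.99
Index = 51210.27 / 49227.99 × 100 = 104.0267

104.03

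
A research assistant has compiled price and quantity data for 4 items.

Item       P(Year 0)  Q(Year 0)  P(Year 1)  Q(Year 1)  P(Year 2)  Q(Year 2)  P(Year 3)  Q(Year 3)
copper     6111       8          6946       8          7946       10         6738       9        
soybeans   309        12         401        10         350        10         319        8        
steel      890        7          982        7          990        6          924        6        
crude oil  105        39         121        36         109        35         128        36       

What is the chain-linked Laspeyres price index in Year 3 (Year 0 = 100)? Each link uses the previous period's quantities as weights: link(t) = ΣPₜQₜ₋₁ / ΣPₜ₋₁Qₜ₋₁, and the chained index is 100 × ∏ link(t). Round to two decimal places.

109.42

Link Year 0→Year 1:
ΣP(Year 1)Q(Year 0) = 6946×8 + 401×12 + 982×7 + 121×39 = 55568 + 4812 + 6874 + 4719 = 71973
ΣP(Year 0)Q(Year 0) = 6111×8 + 309×12 + 890×7 + 105×39 = 48888 + 3708 + 6230 + 4095 = 62921
link = 71973/62921 = 1.143863
Link Year 1→Year 2:
ΣP(Year 2)Q(Year 1) = 7946×8 + 350×10 + 990×7 + 109×36 = 63568 + 3500 + 6930 + 3924 = 77922
ΣP(Year 1)Q(Year 1) = 6946×8 + 401×10 + 982×7 + 121×36 = 55568 + 4010 + 6874 + 4356 = 70808
link = 77922/70808 = 1.100469
Link Year 2→Year 3:
ΣP(Year 3)Q(Year 2) = 6738×10 + 319×10 + 924×6 + 128×35 = 67380 + 3190 + 5544 + 4480 = 80594
ΣP(Year 2)Q(Year 2) = 7946×10 + 350×10 + 990×6 + 109×35 = 79460 + 3500 + 5940 + 3815 = 92715
link = 80594/92715 = 0.869266
Chained index = 100 × 1.143863 × 1.100469 × 0.869266 = 109.4220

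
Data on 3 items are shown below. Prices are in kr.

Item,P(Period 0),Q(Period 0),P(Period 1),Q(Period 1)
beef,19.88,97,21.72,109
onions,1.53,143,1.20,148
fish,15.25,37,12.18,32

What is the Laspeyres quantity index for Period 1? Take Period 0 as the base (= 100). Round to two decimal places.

Laspeyres quantity index uses base-period prices as weights.
ΣP(Period 0)·Q(Period 1) = 19.88×109 + 1.53×148 + 15.25×32 = 2166.92 + 226.44 + 488 = 2881.36
ΣP(Period 0)·Q(Period 0) = 19.88×97 + 1.53×143 + 15.25×37 = 1928.36 + 218.79 + 564.25 = 2711.4
Index = 2881.36 / 2711.4 × 100 = 106.2683

106.27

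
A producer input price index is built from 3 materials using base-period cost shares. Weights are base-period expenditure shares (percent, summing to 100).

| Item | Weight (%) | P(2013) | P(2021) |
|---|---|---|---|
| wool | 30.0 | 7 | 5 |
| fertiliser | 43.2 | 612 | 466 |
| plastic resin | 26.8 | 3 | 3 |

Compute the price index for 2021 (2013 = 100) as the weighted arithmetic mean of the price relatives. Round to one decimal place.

wool: 30.0 × (5/7) = 30.0 × 0.714286 = 21.4286
fertiliser: 43.2 × (466/612) = 43.2 × 0.761438 = 32.8941
plastic resin: 26.8 × (3/3) = 26.8 × 1.000000 = 26.8000
Index = Σ wᵢ·(p₁ᵢ/p₀ᵢ) = 21.4286 + 32.8941 + 26.8000 = 81.1227

81.1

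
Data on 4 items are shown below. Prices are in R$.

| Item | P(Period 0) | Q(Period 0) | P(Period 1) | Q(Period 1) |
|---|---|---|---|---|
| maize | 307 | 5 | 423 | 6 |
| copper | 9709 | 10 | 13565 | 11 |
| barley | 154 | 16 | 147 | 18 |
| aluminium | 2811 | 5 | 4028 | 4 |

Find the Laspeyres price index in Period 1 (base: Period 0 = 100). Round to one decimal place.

Laspeyres price index uses base-period quantities as weights.
ΣP(Period 1)·Q(Period 0) = 423×5 + 13565×10 + 147×16 + 4028×5 = 2115 + 135650 + 2352 + 20140 = 160257
ΣP(Period 0)·Q(Period 0) = 307×5 + 9709×10 + 154×16 + 2811×5 = 1535 + 97090 + 2464 + 14055 = 115144
Index = 160257 / 115144 × 100 = 139.1796

139.2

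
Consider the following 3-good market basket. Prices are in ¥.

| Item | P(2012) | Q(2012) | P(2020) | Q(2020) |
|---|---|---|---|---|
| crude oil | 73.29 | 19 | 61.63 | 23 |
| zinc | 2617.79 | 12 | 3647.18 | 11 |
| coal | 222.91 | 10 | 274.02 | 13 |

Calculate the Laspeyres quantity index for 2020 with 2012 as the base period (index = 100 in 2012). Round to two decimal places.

Laspeyres quantity index uses base-period prices as weights.
ΣP(2012)·Q(2020) = 73.29×23 + 2617.79×11 + 222.91×13 = 1685.67 + 28795.69 + 2897.83 = 33379.19
ΣP(2012)·Q(2012) = 73.29×19 + 2617.79×12 + 222.91×10 = 1392.51 + 31413.48 + 2229.1 = 35035.09
Index = 33379.19 / 35035.09 × 100 = 95.2736

95.27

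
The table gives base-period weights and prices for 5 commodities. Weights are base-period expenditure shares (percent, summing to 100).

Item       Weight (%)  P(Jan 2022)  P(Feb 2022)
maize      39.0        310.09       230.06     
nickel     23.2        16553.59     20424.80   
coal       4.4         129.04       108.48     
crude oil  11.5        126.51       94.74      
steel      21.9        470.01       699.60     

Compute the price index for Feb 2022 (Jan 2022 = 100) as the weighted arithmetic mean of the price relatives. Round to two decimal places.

maize: 39.0 × (230.06/310.09) = 39.0 × 0.741914 = 28.9346
nickel: 23.2 × (20424.80/16553.59) = 23.2 × 1.233859 = 28.6255
coal: 4.4 × (108.48/129.04) = 4.4 × 0.840670 = 3.6989
crude oil: 11.5 × (94.74/126.51) = 11.5 × 0.748874 = 8.6120
steel: 21.9 × (699.60/470.01) = 21.9 × 1.488479 = 32.5977
Index = Σ wᵢ·(p₁ᵢ/p₀ᵢ) = 28.9346 + 28.6255 + 3.6989 + 8.6120 + 32.5977 = 102.4688

102.47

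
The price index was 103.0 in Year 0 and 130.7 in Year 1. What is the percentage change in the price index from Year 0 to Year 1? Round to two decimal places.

Change = (130.7 − 103.0) / 103.0 × 100
       = 27.7 / 103.0 × 100 = 26.8932%

26.89%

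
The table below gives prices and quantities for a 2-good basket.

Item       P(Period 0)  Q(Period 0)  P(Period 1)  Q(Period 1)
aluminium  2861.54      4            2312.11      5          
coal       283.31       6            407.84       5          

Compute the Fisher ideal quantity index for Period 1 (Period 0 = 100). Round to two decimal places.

117.94

Laspeyres component (base-period weights):
ΣP(Period 0)Q(Period 1) = 2861.54×5 + 283.31×5 = 14307.7 + 1416.55 = 15724.25
ΣP(Period 0)Q(Period 0) = 2861.54×4 + 283.31×6 = 11446.16 + 1699.86 = 13146.02
L = 15724.25 / 13146.02 × 100 = 119.6122
Paasche component (current-period weights):
ΣP(Period 1)Q(Period 1) = 2312.11×5 + 407.84×5 = 11560.55 + 2039.2 = 13599.75
ΣP(Period 1)Q(Period 0) = 2312.11×4 + 407.84×6 = 9248.44 + 2447.04 = 11695.48
P = 13599.75 / 11695.48 × 100 = 116.2821
Fisher = √(L × P) = √(119.6122 × 116.2821) = 117.9354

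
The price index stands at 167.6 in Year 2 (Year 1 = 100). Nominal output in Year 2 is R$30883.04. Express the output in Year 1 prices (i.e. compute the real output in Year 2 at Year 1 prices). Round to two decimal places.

Real = Nominal ÷ (Index/100) = 30883.04 ÷ (167.6/100)
     = 30883.04 ÷ 1.676 = 18426.6348

18426.63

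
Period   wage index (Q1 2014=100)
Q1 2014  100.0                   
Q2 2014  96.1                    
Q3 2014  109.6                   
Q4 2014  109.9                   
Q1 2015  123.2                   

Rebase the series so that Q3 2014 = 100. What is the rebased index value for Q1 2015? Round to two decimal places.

Rebased(Q1 2015) = 123.2 / 109.6 × 100 = 112.4088

112.41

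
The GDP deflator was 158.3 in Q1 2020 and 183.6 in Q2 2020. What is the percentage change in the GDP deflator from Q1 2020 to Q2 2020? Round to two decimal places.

15.98%

Change = (183.6 − 158.3) / 158.3 × 100
       = 25.3 / 158.3 × 100 = 15.9823%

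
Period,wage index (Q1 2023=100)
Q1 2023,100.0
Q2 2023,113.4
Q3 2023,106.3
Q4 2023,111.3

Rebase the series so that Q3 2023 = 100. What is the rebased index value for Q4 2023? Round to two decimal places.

104.70

Rebased(Q4 2023) = 111.3 / 106.3 × 100 = 104.7037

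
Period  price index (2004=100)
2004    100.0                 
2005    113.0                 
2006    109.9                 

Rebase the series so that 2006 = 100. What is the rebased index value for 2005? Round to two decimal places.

Rebased(2005) = 113.0 / 109.9 × 100 = 102.8207

102.82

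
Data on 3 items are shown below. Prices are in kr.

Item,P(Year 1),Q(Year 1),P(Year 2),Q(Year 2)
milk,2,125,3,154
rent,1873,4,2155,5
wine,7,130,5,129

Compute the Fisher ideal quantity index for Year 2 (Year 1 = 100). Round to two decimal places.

122.71

Laspeyres component (base-period weights):
ΣP(Year 1)Q(Year 2) = 2×154 + 1873×5 + 7×129 = 308 + 9365 + 903 = 10576
ΣP(Year 1)Q(Year 1) = 2×125 + 1873×4 + 7×130 = 250 + 7492 + 910 = 8652
L = 10576 / 8652 × 100 = 122.2376
Paasche component (current-period weights):
ΣP(Year 2)Q(Year 2) = 3×154 + 2155×5 + 5×129 = 462 + 10775 + 645 = 11882
ΣP(Year 2)Q(Year 1) = 3×125 + 2155×4 + 5×130 = 375 + 8620 + 650 = 9645
P = 11882 / 9645 × 100 = 123.1934
Fisher = √(L × P) = √(122.2376 × 123.1934) = 122.7146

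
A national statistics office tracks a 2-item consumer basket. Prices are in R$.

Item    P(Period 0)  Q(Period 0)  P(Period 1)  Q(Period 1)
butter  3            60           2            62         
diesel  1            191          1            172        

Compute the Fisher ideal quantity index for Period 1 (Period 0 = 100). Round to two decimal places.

Laspeyres component (base-period weights):
ΣP(Period 0)Q(Period 1) = 3×62 + 1×172 = 186 + 172 = 358
ΣP(Period 0)Q(Period 0) = 3×60 + 1×191 = 180 + 191 = 371
L = 358 / 371 × 100 = 96.4960
Paasche component (current-period weights):
ΣP(Period 1)Q(Period 1) = 2×62 + 1×172 = 124 + 172 = 296
ΣP(Period 1)Q(Period 0) = 2×60 + 1×191 = 120 + 191 = 311
P = 296 / 311 × 100 = 95.1768
Fisher = √(L × P) = √(96.4960 × 95.1768) = 95.8341

95.83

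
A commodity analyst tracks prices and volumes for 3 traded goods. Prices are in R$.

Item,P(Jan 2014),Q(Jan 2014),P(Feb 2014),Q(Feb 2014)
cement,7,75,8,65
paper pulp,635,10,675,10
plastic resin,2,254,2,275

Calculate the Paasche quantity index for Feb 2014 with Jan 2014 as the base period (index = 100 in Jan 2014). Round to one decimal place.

99.5

Paasche quantity index uses current-period prices as weights.
ΣP(Feb 2014)·Q(Feb 2014) = 8×65 + 675×10 + 2×275 = 520 + 6750 + 550 = 7820
ΣP(Feb 2014)·Q(Jan 2014) = 8×75 + 675×10 + 2×254 = 600 + 6750 + 508 = 7858
Index = 7820 / 7858 × 100 = 99.5164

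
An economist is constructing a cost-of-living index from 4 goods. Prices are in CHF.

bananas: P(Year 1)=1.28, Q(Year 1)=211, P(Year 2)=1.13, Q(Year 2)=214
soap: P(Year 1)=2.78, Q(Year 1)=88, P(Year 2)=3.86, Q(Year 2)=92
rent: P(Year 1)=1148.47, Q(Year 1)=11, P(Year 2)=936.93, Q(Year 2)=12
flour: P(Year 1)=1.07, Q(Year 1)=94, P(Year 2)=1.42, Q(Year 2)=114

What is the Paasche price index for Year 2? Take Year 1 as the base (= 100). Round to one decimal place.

83.2

Paasche price index uses current-period quantities as weights.
ΣP(Year 2)·Q(Year 2) = 1.13×214 + 3.86×92 + 936.93×12 + 1.42×114 = 241.82 + 355.12 + 11243.16 + 161.88 = 12001.98
ΣP(Year 1)·Q(Year 2) = 1.28×214 + 2.78×92 + 1148.47×12 + 1.07×114 = 273.92 + 255.76 + 13781.64 + 121.98 = 14433.3
Index = 12001.98 / 14433.3 × 100 = 83.1548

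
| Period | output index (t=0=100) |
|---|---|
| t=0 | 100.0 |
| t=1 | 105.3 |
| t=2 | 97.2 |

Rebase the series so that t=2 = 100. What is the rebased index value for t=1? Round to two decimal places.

108.33

Rebased(t=1) = 105.3 / 97.2 × 100 = 108.3333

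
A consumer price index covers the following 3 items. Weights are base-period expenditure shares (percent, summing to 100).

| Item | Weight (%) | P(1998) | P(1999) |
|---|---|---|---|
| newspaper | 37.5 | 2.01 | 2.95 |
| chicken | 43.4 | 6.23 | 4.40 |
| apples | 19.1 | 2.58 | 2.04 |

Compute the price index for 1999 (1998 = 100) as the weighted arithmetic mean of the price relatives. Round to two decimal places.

100.79

newspaper: 37.5 × (2.95/2.01) = 37.5 × 1.467662 = 55.0373
chicken: 43.4 × (4.40/6.23) = 43.4 × 0.706260 = 30.6517
apples: 19.1 × (2.04/2.58) = 19.1 × 0.790698 = 15.1023
Index = Σ wᵢ·(p₁ᵢ/p₀ᵢ) = 55.0373 + 30.6517 + 15.1023 = 100.7913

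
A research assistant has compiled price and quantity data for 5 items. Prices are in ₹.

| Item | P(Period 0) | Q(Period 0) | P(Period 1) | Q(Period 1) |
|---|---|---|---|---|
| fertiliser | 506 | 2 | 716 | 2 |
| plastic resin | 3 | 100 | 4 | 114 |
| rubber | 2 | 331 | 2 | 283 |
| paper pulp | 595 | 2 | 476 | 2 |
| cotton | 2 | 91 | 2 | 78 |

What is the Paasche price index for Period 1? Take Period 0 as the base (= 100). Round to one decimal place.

Paasche price index uses current-period quantities as weights.
ΣP(Period 1)·Q(Period 1) = 716×2 + 4×114 + 2×283 + 476×2 + 2×78 = 1432 + 456 + 566 + 952 + 156 = 3562
ΣP(Period 0)·Q(Period 1) = 506×2 + 3×114 + 2×283 + 595×2 + 2×78 = 1012 + 342 + 566 + 1190 + 156 = 3266
Index = 3562 / 3266 × 100 = 109.0631

109.1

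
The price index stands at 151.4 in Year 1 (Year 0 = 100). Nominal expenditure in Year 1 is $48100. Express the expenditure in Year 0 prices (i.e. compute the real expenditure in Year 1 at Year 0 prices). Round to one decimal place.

Real = Nominal ÷ (Index/100) = 48100 ÷ (151.4/100)
     = 48100 ÷ 1.514 = 31770.1453

31770.1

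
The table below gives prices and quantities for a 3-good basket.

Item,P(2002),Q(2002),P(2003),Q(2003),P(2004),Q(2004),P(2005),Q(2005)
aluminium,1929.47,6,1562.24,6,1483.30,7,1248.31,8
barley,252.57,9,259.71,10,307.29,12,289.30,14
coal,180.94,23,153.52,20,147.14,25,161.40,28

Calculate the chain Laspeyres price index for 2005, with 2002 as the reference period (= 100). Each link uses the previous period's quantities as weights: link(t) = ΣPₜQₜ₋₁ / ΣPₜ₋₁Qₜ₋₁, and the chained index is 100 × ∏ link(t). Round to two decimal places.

Link 2002→2003:
ΣP(2003)Q(2002) = 1562.24×6 + 259.71×9 + 153.52×23 = 9373.44 + 2337.39 + 3530.96 = 15241.79
ΣP(2002)Q(2002) = 1929.47×6 + 252.57×9 + 180.94×23 = 11576.82 + 2273.13 + 4161.62 = 18011.57
link = 15241.79/18011.57 = 0.846222
Link 2003→2004:
ΣP(2004)Q(2003) = 1483.30×6 + 307.29×10 + 147.14×20 = 8899.8 + 3072.9 + 2942.8 = 14915.5
ΣP(2003)Q(2003) = 1562.24×6 + 259.71×10 + 153.52×20 = 9373.44 + 2597.1 + 3070.4 = 15040.94
link = 14915.5/15040.94 = 0.991660
Link 2004→2005:
ΣP(2005)Q(2004) = 1248.31×7 + 289.30×12 + 161.40×25 = 8738.17 + 3471.6 + 4035 = 16244.77
ΣP(2004)Q(2004) = 1483.30×7 + 307.29×12 + 147.14×25 = 10383.1 + 3687.48 + 3678.5 = 17749.08
link = 16244.77/17749.08 = 0.915246
Chained index = 100 × 0.846222 × 0.991660 × 0.915246 = 76.8042

76.80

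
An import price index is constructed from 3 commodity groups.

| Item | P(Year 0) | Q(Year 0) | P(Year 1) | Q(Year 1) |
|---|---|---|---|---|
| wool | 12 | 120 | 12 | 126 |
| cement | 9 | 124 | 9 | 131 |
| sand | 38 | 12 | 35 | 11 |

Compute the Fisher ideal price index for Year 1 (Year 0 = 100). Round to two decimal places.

98.87

Laspeyres component (base-period weights):
ΣP(Year 1)Q(Year 0) = 12×120 + 9×124 + 35×12 = 1440 + 1116 + 420 = 2976
ΣP(Year 0)Q(Year 0) = 12×120 + 9×124 + 38×12 = 1440 + 1116 + 456 = 3012
L = 2976 / 3012 × 100 = 98.8048
Paasche component (current-period weights):
ΣP(Year 1)Q(Year 1) = 12×126 + 9×131 + 35×11 = 1512 + 1179 + 385 = 3076
ΣP(Year 0)Q(Year 1) = 12×126 + 9×131 + 38×11 = 1512 + 1179 + 418 = 3109
P = 3076 / 3109 × 100 = 98.9386
Fisher = √(L × P) = √(98.8048 × 98.9386) = 98.8717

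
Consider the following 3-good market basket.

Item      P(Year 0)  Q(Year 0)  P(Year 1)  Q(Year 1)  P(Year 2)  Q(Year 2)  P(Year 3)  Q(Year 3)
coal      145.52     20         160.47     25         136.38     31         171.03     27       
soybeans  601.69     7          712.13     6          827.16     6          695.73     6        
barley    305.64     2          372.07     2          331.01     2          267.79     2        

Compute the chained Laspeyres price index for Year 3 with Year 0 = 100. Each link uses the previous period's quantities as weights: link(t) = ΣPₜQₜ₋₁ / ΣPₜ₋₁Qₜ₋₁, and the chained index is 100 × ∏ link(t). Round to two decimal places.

117.52

Link Year 0→Year 1:
ΣP(Year 1)Q(Year 0) = 160.47×20 + 712.13×7 + 372.07×2 = 3209.4 + 4984.91 + 744.14 = 8938.45
ΣP(Year 0)Q(Year 0) = 145.52×20 + 601.69×7 + 305.64×2 = 2910.4 + 4211.83 + 611.28 = 7733.51
link = 8938.45/7733.51 = 1.155808
Link Year 1→Year 2:
ΣP(Year 2)Q(Year 1) = 136.38×25 + 827.16×6 + 331.01×2 = 3409.5 + 4962.96 + 662.02 = 9034.48
ΣP(Year 1)Q(Year 1) = 160.47×25 + 712.13×6 + 372.07×2 = 4011.75 + 4272.78 + 744.14 = 9028.67
link = 9034.48/9028.67 = 1.000644
Link Year 2→Year 3:
ΣP(Year 3)Q(Year 2) = 171.03×31 + 695.73×6 + 267.79×2 = 5301.93 + 4174.38 + 535.58 = 10011.89
ΣP(Year 2)Q(Year 2) = 136.38×31 + 827.16×6 + 331.01×2 = 4227.78 + 4962.96 + 662.02 = 9852.76
link = 10011.89/9852.76 = 1.016151
Chained index = 100 × 1.155808 × 1.000644 × 1.016151 = 117.5231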